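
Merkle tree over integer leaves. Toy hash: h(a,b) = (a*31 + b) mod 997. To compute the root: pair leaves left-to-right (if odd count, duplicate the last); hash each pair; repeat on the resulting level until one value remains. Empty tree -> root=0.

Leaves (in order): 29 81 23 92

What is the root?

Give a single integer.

L0: [29, 81, 23, 92]
L1: h(29,81)=(29*31+81)%997=980 h(23,92)=(23*31+92)%997=805 -> [980, 805]
L2: h(980,805)=(980*31+805)%997=278 -> [278]

Answer: 278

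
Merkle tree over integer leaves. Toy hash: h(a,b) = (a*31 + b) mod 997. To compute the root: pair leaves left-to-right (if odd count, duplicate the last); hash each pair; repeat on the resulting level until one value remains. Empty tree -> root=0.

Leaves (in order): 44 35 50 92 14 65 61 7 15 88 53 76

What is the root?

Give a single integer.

L0: [44, 35, 50, 92, 14, 65, 61, 7, 15, 88, 53, 76]
L1: h(44,35)=(44*31+35)%997=402 h(50,92)=(50*31+92)%997=645 h(14,65)=(14*31+65)%997=499 h(61,7)=(61*31+7)%997=901 h(15,88)=(15*31+88)%997=553 h(53,76)=(53*31+76)%997=722 -> [402, 645, 499, 901, 553, 722]
L2: h(402,645)=(402*31+645)%997=146 h(499,901)=(499*31+901)%997=418 h(553,722)=(553*31+722)%997=916 -> [146, 418, 916]
L3: h(146,418)=(146*31+418)%997=956 h(916,916)=(916*31+916)%997=399 -> [956, 399]
L4: h(956,399)=(956*31+399)%997=125 -> [125]

Answer: 125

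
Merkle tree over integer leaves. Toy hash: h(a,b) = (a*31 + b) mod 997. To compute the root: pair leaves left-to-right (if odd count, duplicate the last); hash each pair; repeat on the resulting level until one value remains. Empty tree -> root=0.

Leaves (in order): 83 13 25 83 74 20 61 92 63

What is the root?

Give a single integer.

Answer: 58

Derivation:
L0: [83, 13, 25, 83, 74, 20, 61, 92, 63]
L1: h(83,13)=(83*31+13)%997=592 h(25,83)=(25*31+83)%997=858 h(74,20)=(74*31+20)%997=320 h(61,92)=(61*31+92)%997=986 h(63,63)=(63*31+63)%997=22 -> [592, 858, 320, 986, 22]
L2: h(592,858)=(592*31+858)%997=267 h(320,986)=(320*31+986)%997=936 h(22,22)=(22*31+22)%997=704 -> [267, 936, 704]
L3: h(267,936)=(267*31+936)%997=240 h(704,704)=(704*31+704)%997=594 -> [240, 594]
L4: h(240,594)=(240*31+594)%997=58 -> [58]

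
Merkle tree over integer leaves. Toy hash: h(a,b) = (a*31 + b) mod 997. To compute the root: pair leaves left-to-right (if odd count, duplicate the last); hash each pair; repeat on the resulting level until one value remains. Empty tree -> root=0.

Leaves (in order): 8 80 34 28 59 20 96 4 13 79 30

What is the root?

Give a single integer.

Answer: 70

Derivation:
L0: [8, 80, 34, 28, 59, 20, 96, 4, 13, 79, 30]
L1: h(8,80)=(8*31+80)%997=328 h(34,28)=(34*31+28)%997=85 h(59,20)=(59*31+20)%997=852 h(96,4)=(96*31+4)%997=986 h(13,79)=(13*31+79)%997=482 h(30,30)=(30*31+30)%997=960 -> [328, 85, 852, 986, 482, 960]
L2: h(328,85)=(328*31+85)%997=283 h(852,986)=(852*31+986)%997=479 h(482,960)=(482*31+960)%997=947 -> [283, 479, 947]
L3: h(283,479)=(283*31+479)%997=279 h(947,947)=(947*31+947)%997=394 -> [279, 394]
L4: h(279,394)=(279*31+394)%997=70 -> [70]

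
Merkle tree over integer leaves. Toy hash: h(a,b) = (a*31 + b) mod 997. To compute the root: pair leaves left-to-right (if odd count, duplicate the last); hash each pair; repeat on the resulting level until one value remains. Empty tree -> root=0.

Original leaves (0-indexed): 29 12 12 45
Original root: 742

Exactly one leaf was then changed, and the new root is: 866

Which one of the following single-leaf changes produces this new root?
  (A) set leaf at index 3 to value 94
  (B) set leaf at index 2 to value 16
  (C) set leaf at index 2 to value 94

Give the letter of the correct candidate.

Original leaves: [29, 12, 12, 45]
Target new root: 866
Try each candidate change and compute the resulting root:
Candidate A: set leaf[3] = 94 -> leaves = [29, 12, 12, 94]
  L0: [29, 12, 12, 94]
  L1: h(29,12)=(29*31+12)%997=911 h(12,94)=(12*31+94)%997=466 -> [911, 466]
  L2: h(911,466)=(911*31+466)%997=791 -> [791]
  root = 791 != target 866
Candidate B: set leaf[2] = 16 -> leaves = [29, 12, 16, 45]
  L0: [29, 12, 16, 45]
  L1: h(29,12)=(29*31+12)%997=911 h(16,45)=(16*31+45)%997=541 -> [911, 541]
  L2: h(911,541)=(911*31+541)%997=866 -> [866]
  root = 866 == target 866  ** MATCH **
Candidate C: set leaf[2] = 94 -> leaves = [29, 12, 94, 45]
  L0: [29, 12, 94, 45]
  L1: h(29,12)=(29*31+12)%997=911 h(94,45)=(94*31+45)%997=965 -> [911, 965]
  L2: h(911,965)=(911*31+965)%997=293 -> [293]
  root = 293 != target 866
Candidate B produces the target root.

Answer: B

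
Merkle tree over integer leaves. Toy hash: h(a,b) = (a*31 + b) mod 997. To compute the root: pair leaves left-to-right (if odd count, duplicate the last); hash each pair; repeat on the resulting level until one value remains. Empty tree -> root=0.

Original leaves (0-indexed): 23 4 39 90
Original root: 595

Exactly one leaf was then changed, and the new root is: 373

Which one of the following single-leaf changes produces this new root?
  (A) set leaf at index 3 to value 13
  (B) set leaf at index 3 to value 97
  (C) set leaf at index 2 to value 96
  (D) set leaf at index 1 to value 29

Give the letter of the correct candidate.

Answer: D

Derivation:
Original leaves: [23, 4, 39, 90]
Target new root: 373
Try each candidate change and compute the resulting root:
Candidate A: set leaf[3] = 13 -> leaves = [23, 4, 39, 13]
  L0: [23, 4, 39, 13]
  L1: h(23,4)=(23*31+4)%997=717 h(39,13)=(39*31+13)%997=225 -> [717, 225]
  L2: h(717,225)=(717*31+225)%997=518 -> [518]
  root = 518 != target 373
Candidate B: set leaf[3] = 97 -> leaves = [23, 4, 39, 97]
  L0: [23, 4, 39, 97]
  L1: h(23,4)=(23*31+4)%997=717 h(39,97)=(39*31+97)%997=309 -> [717, 309]
  L2: h(717,309)=(717*31+309)%997=602 -> [602]
  root = 602 != target 373
Candidate C: set leaf[2] = 96 -> leaves = [23, 4, 96, 90]
  L0: [23, 4, 96, 90]
  L1: h(23,4)=(23*31+4)%997=717 h(96,90)=(96*31+90)%997=75 -> [717, 75]
  L2: h(717,75)=(717*31+75)%997=368 -> [368]
  root = 368 != target 373
Candidate D: set leaf[1] = 29 -> leaves = [23, 29, 39, 90]
  L0: [23, 29, 39, 90]
  L1: h(23,29)=(23*31+29)%997=742 h(39,90)=(39*31+90)%997=302 -> [742, 302]
  L2: h(742,302)=(742*31+302)%997=373 -> [373]
  root = 373 == target 373  ** MATCH **
Candidate D produces the target root.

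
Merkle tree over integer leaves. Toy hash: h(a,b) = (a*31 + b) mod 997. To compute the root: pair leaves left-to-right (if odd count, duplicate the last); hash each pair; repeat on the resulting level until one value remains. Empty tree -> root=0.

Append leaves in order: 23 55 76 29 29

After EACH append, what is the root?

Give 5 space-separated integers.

After append 23 (leaves=[23]):
  L0: [23]
  root=23
After append 55 (leaves=[23, 55]):
  L0: [23, 55]
  L1: h(23,55)=(23*31+55)%997=768 -> [768]
  root=768
After append 76 (leaves=[23, 55, 76]):
  L0: [23, 55, 76]
  L1: h(23,55)=(23*31+55)%997=768 h(76,76)=(76*31+76)%997=438 -> [768, 438]
  L2: h(768,438)=(768*31+438)%997=318 -> [318]
  root=318
After append 29 (leaves=[23, 55, 76, 29]):
  L0: [23, 55, 76, 29]
  L1: h(23,55)=(23*31+55)%997=768 h(76,29)=(76*31+29)%997=391 -> [768, 391]
  L2: h(768,391)=(768*31+391)%997=271 -> [271]
  root=271
After append 29 (leaves=[23, 55, 76, 29, 29]):
  L0: [23, 55, 76, 29, 29]
  L1: h(23,55)=(23*31+55)%997=768 h(76,29)=(76*31+29)%997=391 h(29,29)=(29*31+29)%997=928 -> [768, 391, 928]
  L2: h(768,391)=(768*31+391)%997=271 h(928,928)=(928*31+928)%997=783 -> [271, 783]
  L3: h(271,783)=(271*31+783)%997=211 -> [211]
  root=211

Answer: 23 768 318 271 211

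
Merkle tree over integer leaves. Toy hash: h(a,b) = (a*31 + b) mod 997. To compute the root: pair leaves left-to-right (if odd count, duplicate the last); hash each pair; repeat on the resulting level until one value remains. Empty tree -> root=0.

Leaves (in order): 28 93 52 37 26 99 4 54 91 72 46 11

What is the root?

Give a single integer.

L0: [28, 93, 52, 37, 26, 99, 4, 54, 91, 72, 46, 11]
L1: h(28,93)=(28*31+93)%997=961 h(52,37)=(52*31+37)%997=652 h(26,99)=(26*31+99)%997=905 h(4,54)=(4*31+54)%997=178 h(91,72)=(91*31+72)%997=899 h(46,11)=(46*31+11)%997=440 -> [961, 652, 905, 178, 899, 440]
L2: h(961,652)=(961*31+652)%997=533 h(905,178)=(905*31+178)%997=317 h(899,440)=(899*31+440)%997=393 -> [533, 317, 393]
L3: h(533,317)=(533*31+317)%997=888 h(393,393)=(393*31+393)%997=612 -> [888, 612]
L4: h(888,612)=(888*31+612)%997=224 -> [224]

Answer: 224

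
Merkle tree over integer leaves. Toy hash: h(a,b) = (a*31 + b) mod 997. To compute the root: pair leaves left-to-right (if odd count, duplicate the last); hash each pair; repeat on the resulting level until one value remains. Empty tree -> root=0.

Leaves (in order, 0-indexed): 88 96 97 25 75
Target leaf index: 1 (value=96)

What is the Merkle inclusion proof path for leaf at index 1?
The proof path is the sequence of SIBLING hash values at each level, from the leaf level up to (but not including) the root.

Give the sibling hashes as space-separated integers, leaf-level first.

Answer: 88 41 31

Derivation:
L0 (leaves): [88, 96, 97, 25, 75], target index=1
L1: h(88,96)=(88*31+96)%997=830 [pair 0] h(97,25)=(97*31+25)%997=41 [pair 1] h(75,75)=(75*31+75)%997=406 [pair 2] -> [830, 41, 406]
  Sibling for proof at L0: 88
L2: h(830,41)=(830*31+41)%997=846 [pair 0] h(406,406)=(406*31+406)%997=31 [pair 1] -> [846, 31]
  Sibling for proof at L1: 41
L3: h(846,31)=(846*31+31)%997=335 [pair 0] -> [335]
  Sibling for proof at L2: 31
Root: 335
Proof path (sibling hashes from leaf to root): [88, 41, 31]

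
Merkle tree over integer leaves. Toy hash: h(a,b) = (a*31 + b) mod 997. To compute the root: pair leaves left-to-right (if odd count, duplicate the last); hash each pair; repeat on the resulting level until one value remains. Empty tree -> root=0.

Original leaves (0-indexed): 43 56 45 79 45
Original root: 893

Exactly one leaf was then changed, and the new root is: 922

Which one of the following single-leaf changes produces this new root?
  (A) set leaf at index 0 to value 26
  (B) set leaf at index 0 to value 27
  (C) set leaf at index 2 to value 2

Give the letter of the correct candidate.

Answer: A

Derivation:
Original leaves: [43, 56, 45, 79, 45]
Target new root: 922
Try each candidate change and compute the resulting root:
Candidate A: set leaf[0] = 26 -> leaves = [26, 56, 45, 79, 45]
  L0: [26, 56, 45, 79, 45]
  L1: h(26,56)=(26*31+56)%997=862 h(45,79)=(45*31+79)%997=477 h(45,45)=(45*31+45)%997=443 -> [862, 477, 443]
  L2: h(862,477)=(862*31+477)%997=280 h(443,443)=(443*31+443)%997=218 -> [280, 218]
  L3: h(280,218)=(280*31+218)%997=922 -> [922]
  root = 922 == target 922  ** MATCH **
Candidate B: set leaf[0] = 27 -> leaves = [27, 56, 45, 79, 45]
  L0: [27, 56, 45, 79, 45]
  L1: h(27,56)=(27*31+56)%997=893 h(45,79)=(45*31+79)%997=477 h(45,45)=(45*31+45)%997=443 -> [893, 477, 443]
  L2: h(893,477)=(893*31+477)%997=244 h(443,443)=(443*31+443)%997=218 -> [244, 218]
  L3: h(244,218)=(244*31+218)%997=803 -> [803]
  root = 803 != target 922
Candidate C: set leaf[2] = 2 -> leaves = [43, 56, 2, 79, 45]
  L0: [43, 56, 2, 79, 45]
  L1: h(43,56)=(43*31+56)%997=392 h(2,79)=(2*31+79)%997=141 h(45,45)=(45*31+45)%997=443 -> [392, 141, 443]
  L2: h(392,141)=(392*31+141)%997=329 h(443,443)=(443*31+443)%997=218 -> [329, 218]
  L3: h(329,218)=(329*31+218)%997=447 -> [447]
  root = 447 != target 922
Candidate A produces the target root.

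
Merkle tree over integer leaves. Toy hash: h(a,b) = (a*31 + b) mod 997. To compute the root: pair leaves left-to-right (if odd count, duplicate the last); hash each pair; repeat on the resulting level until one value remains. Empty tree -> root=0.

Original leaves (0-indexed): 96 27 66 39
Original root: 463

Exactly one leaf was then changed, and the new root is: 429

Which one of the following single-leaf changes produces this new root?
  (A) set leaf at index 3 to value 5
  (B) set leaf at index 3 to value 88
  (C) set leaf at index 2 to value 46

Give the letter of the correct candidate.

Original leaves: [96, 27, 66, 39]
Target new root: 429
Try each candidate change and compute the resulting root:
Candidate A: set leaf[3] = 5 -> leaves = [96, 27, 66, 5]
  L0: [96, 27, 66, 5]
  L1: h(96,27)=(96*31+27)%997=12 h(66,5)=(66*31+5)%997=57 -> [12, 57]
  L2: h(12,57)=(12*31+57)%997=429 -> [429]
  root = 429 == target 429  ** MATCH **
Candidate B: set leaf[3] = 88 -> leaves = [96, 27, 66, 88]
  L0: [96, 27, 66, 88]
  L1: h(96,27)=(96*31+27)%997=12 h(66,88)=(66*31+88)%997=140 -> [12, 140]
  L2: h(12,140)=(12*31+140)%997=512 -> [512]
  root = 512 != target 429
Candidate C: set leaf[2] = 46 -> leaves = [96, 27, 46, 39]
  L0: [96, 27, 46, 39]
  L1: h(96,27)=(96*31+27)%997=12 h(46,39)=(46*31+39)%997=468 -> [12, 468]
  L2: h(12,468)=(12*31+468)%997=840 -> [840]
  root = 840 != target 429
Candidate A produces the target root.

Answer: A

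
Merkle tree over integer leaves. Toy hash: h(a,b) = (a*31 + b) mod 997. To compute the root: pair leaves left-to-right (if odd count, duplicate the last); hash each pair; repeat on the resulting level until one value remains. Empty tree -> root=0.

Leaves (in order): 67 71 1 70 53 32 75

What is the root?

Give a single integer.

L0: [67, 71, 1, 70, 53, 32, 75]
L1: h(67,71)=(67*31+71)%997=154 h(1,70)=(1*31+70)%997=101 h(53,32)=(53*31+32)%997=678 h(75,75)=(75*31+75)%997=406 -> [154, 101, 678, 406]
L2: h(154,101)=(154*31+101)%997=887 h(678,406)=(678*31+406)%997=487 -> [887, 487]
L3: h(887,487)=(887*31+487)%997=68 -> [68]

Answer: 68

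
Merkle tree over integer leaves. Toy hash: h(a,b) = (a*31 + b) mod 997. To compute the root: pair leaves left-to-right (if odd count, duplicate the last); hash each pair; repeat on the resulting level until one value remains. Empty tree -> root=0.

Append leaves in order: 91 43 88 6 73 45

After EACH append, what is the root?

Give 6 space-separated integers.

Answer: 91 870 873 791 570 671

Derivation:
After append 91 (leaves=[91]):
  L0: [91]
  root=91
After append 43 (leaves=[91, 43]):
  L0: [91, 43]
  L1: h(91,43)=(91*31+43)%997=870 -> [870]
  root=870
After append 88 (leaves=[91, 43, 88]):
  L0: [91, 43, 88]
  L1: h(91,43)=(91*31+43)%997=870 h(88,88)=(88*31+88)%997=822 -> [870, 822]
  L2: h(870,822)=(870*31+822)%997=873 -> [873]
  root=873
After append 6 (leaves=[91, 43, 88, 6]):
  L0: [91, 43, 88, 6]
  L1: h(91,43)=(91*31+43)%997=870 h(88,6)=(88*31+6)%997=740 -> [870, 740]
  L2: h(870,740)=(870*31+740)%997=791 -> [791]
  root=791
After append 73 (leaves=[91, 43, 88, 6, 73]):
  L0: [91, 43, 88, 6, 73]
  L1: h(91,43)=(91*31+43)%997=870 h(88,6)=(88*31+6)%997=740 h(73,73)=(73*31+73)%997=342 -> [870, 740, 342]
  L2: h(870,740)=(870*31+740)%997=791 h(342,342)=(342*31+342)%997=974 -> [791, 974]
  L3: h(791,974)=(791*31+974)%997=570 -> [570]
  root=570
After append 45 (leaves=[91, 43, 88, 6, 73, 45]):
  L0: [91, 43, 88, 6, 73, 45]
  L1: h(91,43)=(91*31+43)%997=870 h(88,6)=(88*31+6)%997=740 h(73,45)=(73*31+45)%997=314 -> [870, 740, 314]
  L2: h(870,740)=(870*31+740)%997=791 h(314,314)=(314*31+314)%997=78 -> [791, 78]
  L3: h(791,78)=(791*31+78)%997=671 -> [671]
  root=671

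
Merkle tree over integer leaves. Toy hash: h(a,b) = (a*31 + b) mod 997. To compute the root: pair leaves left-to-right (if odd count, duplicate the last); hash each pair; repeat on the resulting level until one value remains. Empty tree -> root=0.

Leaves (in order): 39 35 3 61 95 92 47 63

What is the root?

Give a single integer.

Answer: 822

Derivation:
L0: [39, 35, 3, 61, 95, 92, 47, 63]
L1: h(39,35)=(39*31+35)%997=247 h(3,61)=(3*31+61)%997=154 h(95,92)=(95*31+92)%997=46 h(47,63)=(47*31+63)%997=523 -> [247, 154, 46, 523]
L2: h(247,154)=(247*31+154)%997=832 h(46,523)=(46*31+523)%997=952 -> [832, 952]
L3: h(832,952)=(832*31+952)%997=822 -> [822]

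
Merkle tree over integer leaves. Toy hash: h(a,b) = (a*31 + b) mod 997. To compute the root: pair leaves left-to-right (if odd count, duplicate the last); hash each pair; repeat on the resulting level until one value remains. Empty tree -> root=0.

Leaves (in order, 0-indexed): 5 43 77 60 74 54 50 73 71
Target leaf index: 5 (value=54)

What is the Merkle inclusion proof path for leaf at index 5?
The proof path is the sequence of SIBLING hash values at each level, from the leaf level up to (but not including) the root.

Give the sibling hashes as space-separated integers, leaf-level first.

L0 (leaves): [5, 43, 77, 60, 74, 54, 50, 73, 71], target index=5
L1: h(5,43)=(5*31+43)%997=198 [pair 0] h(77,60)=(77*31+60)%997=453 [pair 1] h(74,54)=(74*31+54)%997=354 [pair 2] h(50,73)=(50*31+73)%997=626 [pair 3] h(71,71)=(71*31+71)%997=278 [pair 4] -> [198, 453, 354, 626, 278]
  Sibling for proof at L0: 74
L2: h(198,453)=(198*31+453)%997=609 [pair 0] h(354,626)=(354*31+626)%997=633 [pair 1] h(278,278)=(278*31+278)%997=920 [pair 2] -> [609, 633, 920]
  Sibling for proof at L1: 626
L3: h(609,633)=(609*31+633)%997=569 [pair 0] h(920,920)=(920*31+920)%997=527 [pair 1] -> [569, 527]
  Sibling for proof at L2: 609
L4: h(569,527)=(569*31+527)%997=220 [pair 0] -> [220]
  Sibling for proof at L3: 527
Root: 220
Proof path (sibling hashes from leaf to root): [74, 626, 609, 527]

Answer: 74 626 609 527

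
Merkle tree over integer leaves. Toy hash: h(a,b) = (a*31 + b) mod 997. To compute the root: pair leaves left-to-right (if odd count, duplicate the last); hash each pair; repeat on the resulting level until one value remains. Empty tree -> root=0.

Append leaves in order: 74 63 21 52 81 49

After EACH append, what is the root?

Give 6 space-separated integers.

After append 74 (leaves=[74]):
  L0: [74]
  root=74
After append 63 (leaves=[74, 63]):
  L0: [74, 63]
  L1: h(74,63)=(74*31+63)%997=363 -> [363]
  root=363
After append 21 (leaves=[74, 63, 21]):
  L0: [74, 63, 21]
  L1: h(74,63)=(74*31+63)%997=363 h(21,21)=(21*31+21)%997=672 -> [363, 672]
  L2: h(363,672)=(363*31+672)%997=958 -> [958]
  root=958
After append 52 (leaves=[74, 63, 21, 52]):
  L0: [74, 63, 21, 52]
  L1: h(74,63)=(74*31+63)%997=363 h(21,52)=(21*31+52)%997=703 -> [363, 703]
  L2: h(363,703)=(363*31+703)%997=989 -> [989]
  root=989
After append 81 (leaves=[74, 63, 21, 52, 81]):
  L0: [74, 63, 21, 52, 81]
  L1: h(74,63)=(74*31+63)%997=363 h(21,52)=(21*31+52)%997=703 h(81,81)=(81*31+81)%997=598 -> [363, 703, 598]
  L2: h(363,703)=(363*31+703)%997=989 h(598,598)=(598*31+598)%997=193 -> [989, 193]
  L3: h(989,193)=(989*31+193)%997=942 -> [942]
  root=942
After append 49 (leaves=[74, 63, 21, 52, 81, 49]):
  L0: [74, 63, 21, 52, 81, 49]
  L1: h(74,63)=(74*31+63)%997=363 h(21,52)=(21*31+52)%997=703 h(81,49)=(81*31+49)%997=566 -> [363, 703, 566]
  L2: h(363,703)=(363*31+703)%997=989 h(566,566)=(566*31+566)%997=166 -> [989, 166]
  L3: h(989,166)=(989*31+166)%997=915 -> [915]
  root=915

Answer: 74 363 958 989 942 915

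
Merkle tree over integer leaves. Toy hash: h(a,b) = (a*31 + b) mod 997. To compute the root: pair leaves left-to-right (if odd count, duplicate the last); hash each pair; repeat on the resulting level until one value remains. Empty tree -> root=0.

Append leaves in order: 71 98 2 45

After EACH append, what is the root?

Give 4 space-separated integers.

After append 71 (leaves=[71]):
  L0: [71]
  root=71
After append 98 (leaves=[71, 98]):
  L0: [71, 98]
  L1: h(71,98)=(71*31+98)%997=305 -> [305]
  root=305
After append 2 (leaves=[71, 98, 2]):
  L0: [71, 98, 2]
  L1: h(71,98)=(71*31+98)%997=305 h(2,2)=(2*31+2)%997=64 -> [305, 64]
  L2: h(305,64)=(305*31+64)%997=546 -> [546]
  root=546
After append 45 (leaves=[71, 98, 2, 45]):
  L0: [71, 98, 2, 45]
  L1: h(71,98)=(71*31+98)%997=305 h(2,45)=(2*31+45)%997=107 -> [305, 107]
  L2: h(305,107)=(305*31+107)%997=589 -> [589]
  root=589

Answer: 71 305 546 589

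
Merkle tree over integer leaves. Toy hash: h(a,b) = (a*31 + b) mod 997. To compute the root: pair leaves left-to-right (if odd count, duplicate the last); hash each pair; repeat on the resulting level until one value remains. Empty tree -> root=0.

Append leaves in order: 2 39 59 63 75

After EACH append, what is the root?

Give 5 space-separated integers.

Answer: 2 101 34 38 212

Derivation:
After append 2 (leaves=[2]):
  L0: [2]
  root=2
After append 39 (leaves=[2, 39]):
  L0: [2, 39]
  L1: h(2,39)=(2*31+39)%997=101 -> [101]
  root=101
After append 59 (leaves=[2, 39, 59]):
  L0: [2, 39, 59]
  L1: h(2,39)=(2*31+39)%997=101 h(59,59)=(59*31+59)%997=891 -> [101, 891]
  L2: h(101,891)=(101*31+891)%997=34 -> [34]
  root=34
After append 63 (leaves=[2, 39, 59, 63]):
  L0: [2, 39, 59, 63]
  L1: h(2,39)=(2*31+39)%997=101 h(59,63)=(59*31+63)%997=895 -> [101, 895]
  L2: h(101,895)=(101*31+895)%997=38 -> [38]
  root=38
After append 75 (leaves=[2, 39, 59, 63, 75]):
  L0: [2, 39, 59, 63, 75]
  L1: h(2,39)=(2*31+39)%997=101 h(59,63)=(59*31+63)%997=895 h(75,75)=(75*31+75)%997=406 -> [101, 895, 406]
  L2: h(101,895)=(101*31+895)%997=38 h(406,406)=(406*31+406)%997=31 -> [38, 31]
  L3: h(38,31)=(38*31+31)%997=212 -> [212]
  root=212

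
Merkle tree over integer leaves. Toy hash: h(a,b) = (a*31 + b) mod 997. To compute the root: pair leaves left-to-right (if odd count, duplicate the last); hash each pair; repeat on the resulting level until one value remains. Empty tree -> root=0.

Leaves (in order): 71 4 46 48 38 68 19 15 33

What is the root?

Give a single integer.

L0: [71, 4, 46, 48, 38, 68, 19, 15, 33]
L1: h(71,4)=(71*31+4)%997=211 h(46,48)=(46*31+48)%997=477 h(38,68)=(38*31+68)%997=249 h(19,15)=(19*31+15)%997=604 h(33,33)=(33*31+33)%997=59 -> [211, 477, 249, 604, 59]
L2: h(211,477)=(211*31+477)%997=39 h(249,604)=(249*31+604)%997=347 h(59,59)=(59*31+59)%997=891 -> [39, 347, 891]
L3: h(39,347)=(39*31+347)%997=559 h(891,891)=(891*31+891)%997=596 -> [559, 596]
L4: h(559,596)=(559*31+596)%997=976 -> [976]

Answer: 976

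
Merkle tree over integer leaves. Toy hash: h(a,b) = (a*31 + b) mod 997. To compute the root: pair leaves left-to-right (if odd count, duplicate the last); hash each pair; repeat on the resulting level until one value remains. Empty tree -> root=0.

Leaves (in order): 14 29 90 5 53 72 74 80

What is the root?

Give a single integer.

Answer: 891

Derivation:
L0: [14, 29, 90, 5, 53, 72, 74, 80]
L1: h(14,29)=(14*31+29)%997=463 h(90,5)=(90*31+5)%997=801 h(53,72)=(53*31+72)%997=718 h(74,80)=(74*31+80)%997=380 -> [463, 801, 718, 380]
L2: h(463,801)=(463*31+801)%997=199 h(718,380)=(718*31+380)%997=704 -> [199, 704]
L3: h(199,704)=(199*31+704)%997=891 -> [891]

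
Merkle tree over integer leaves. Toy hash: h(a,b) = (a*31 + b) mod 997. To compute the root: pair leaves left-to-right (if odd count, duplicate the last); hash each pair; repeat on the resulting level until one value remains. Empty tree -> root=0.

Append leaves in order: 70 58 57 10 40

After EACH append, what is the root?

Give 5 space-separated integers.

Answer: 70 234 105 58 884

Derivation:
After append 70 (leaves=[70]):
  L0: [70]
  root=70
After append 58 (leaves=[70, 58]):
  L0: [70, 58]
  L1: h(70,58)=(70*31+58)%997=234 -> [234]
  root=234
After append 57 (leaves=[70, 58, 57]):
  L0: [70, 58, 57]
  L1: h(70,58)=(70*31+58)%997=234 h(57,57)=(57*31+57)%997=827 -> [234, 827]
  L2: h(234,827)=(234*31+827)%997=105 -> [105]
  root=105
After append 10 (leaves=[70, 58, 57, 10]):
  L0: [70, 58, 57, 10]
  L1: h(70,58)=(70*31+58)%997=234 h(57,10)=(57*31+10)%997=780 -> [234, 780]
  L2: h(234,780)=(234*31+780)%997=58 -> [58]
  root=58
After append 40 (leaves=[70, 58, 57, 10, 40]):
  L0: [70, 58, 57, 10, 40]
  L1: h(70,58)=(70*31+58)%997=234 h(57,10)=(57*31+10)%997=780 h(40,40)=(40*31+40)%997=283 -> [234, 780, 283]
  L2: h(234,780)=(234*31+780)%997=58 h(283,283)=(283*31+283)%997=83 -> [58, 83]
  L3: h(58,83)=(58*31+83)%997=884 -> [884]
  root=884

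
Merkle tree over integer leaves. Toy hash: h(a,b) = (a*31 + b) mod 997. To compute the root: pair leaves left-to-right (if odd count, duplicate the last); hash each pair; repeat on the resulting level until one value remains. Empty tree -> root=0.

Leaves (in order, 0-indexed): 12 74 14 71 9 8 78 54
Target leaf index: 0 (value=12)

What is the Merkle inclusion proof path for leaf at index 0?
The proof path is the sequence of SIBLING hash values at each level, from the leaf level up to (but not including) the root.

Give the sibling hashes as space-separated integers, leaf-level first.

L0 (leaves): [12, 74, 14, 71, 9, 8, 78, 54], target index=0
L1: h(12,74)=(12*31+74)%997=446 [pair 0] h(14,71)=(14*31+71)%997=505 [pair 1] h(9,8)=(9*31+8)%997=287 [pair 2] h(78,54)=(78*31+54)%997=478 [pair 3] -> [446, 505, 287, 478]
  Sibling for proof at L0: 74
L2: h(446,505)=(446*31+505)%997=373 [pair 0] h(287,478)=(287*31+478)%997=402 [pair 1] -> [373, 402]
  Sibling for proof at L1: 505
L3: h(373,402)=(373*31+402)%997=1 [pair 0] -> [1]
  Sibling for proof at L2: 402
Root: 1
Proof path (sibling hashes from leaf to root): [74, 505, 402]

Answer: 74 505 402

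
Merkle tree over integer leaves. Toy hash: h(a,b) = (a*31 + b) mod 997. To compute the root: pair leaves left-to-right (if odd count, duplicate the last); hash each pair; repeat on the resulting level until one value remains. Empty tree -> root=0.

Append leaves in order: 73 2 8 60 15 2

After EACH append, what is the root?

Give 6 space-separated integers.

Answer: 73 271 681 733 197 778

Derivation:
After append 73 (leaves=[73]):
  L0: [73]
  root=73
After append 2 (leaves=[73, 2]):
  L0: [73, 2]
  L1: h(73,2)=(73*31+2)%997=271 -> [271]
  root=271
After append 8 (leaves=[73, 2, 8]):
  L0: [73, 2, 8]
  L1: h(73,2)=(73*31+2)%997=271 h(8,8)=(8*31+8)%997=256 -> [271, 256]
  L2: h(271,256)=(271*31+256)%997=681 -> [681]
  root=681
After append 60 (leaves=[73, 2, 8, 60]):
  L0: [73, 2, 8, 60]
  L1: h(73,2)=(73*31+2)%997=271 h(8,60)=(8*31+60)%997=308 -> [271, 308]
  L2: h(271,308)=(271*31+308)%997=733 -> [733]
  root=733
After append 15 (leaves=[73, 2, 8, 60, 15]):
  L0: [73, 2, 8, 60, 15]
  L1: h(73,2)=(73*31+2)%997=271 h(8,60)=(8*31+60)%997=308 h(15,15)=(15*31+15)%997=480 -> [271, 308, 480]
  L2: h(271,308)=(271*31+308)%997=733 h(480,480)=(480*31+480)%997=405 -> [733, 405]
  L3: h(733,405)=(733*31+405)%997=197 -> [197]
  root=197
After append 2 (leaves=[73, 2, 8, 60, 15, 2]):
  L0: [73, 2, 8, 60, 15, 2]
  L1: h(73,2)=(73*31+2)%997=271 h(8,60)=(8*31+60)%997=308 h(15,2)=(15*31+2)%997=467 -> [271, 308, 467]
  L2: h(271,308)=(271*31+308)%997=733 h(467,467)=(467*31+467)%997=986 -> [733, 986]
  L3: h(733,986)=(733*31+986)%997=778 -> [778]
  root=778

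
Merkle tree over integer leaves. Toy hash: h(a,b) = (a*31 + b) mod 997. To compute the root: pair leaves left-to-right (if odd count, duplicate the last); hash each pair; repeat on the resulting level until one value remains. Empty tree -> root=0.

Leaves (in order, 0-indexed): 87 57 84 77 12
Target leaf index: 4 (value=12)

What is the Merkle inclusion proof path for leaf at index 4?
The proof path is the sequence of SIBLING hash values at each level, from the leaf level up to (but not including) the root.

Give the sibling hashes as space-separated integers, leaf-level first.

Answer: 12 384 319

Derivation:
L0 (leaves): [87, 57, 84, 77, 12], target index=4
L1: h(87,57)=(87*31+57)%997=760 [pair 0] h(84,77)=(84*31+77)%997=687 [pair 1] h(12,12)=(12*31+12)%997=384 [pair 2] -> [760, 687, 384]
  Sibling for proof at L0: 12
L2: h(760,687)=(760*31+687)%997=319 [pair 0] h(384,384)=(384*31+384)%997=324 [pair 1] -> [319, 324]
  Sibling for proof at L1: 384
L3: h(319,324)=(319*31+324)%997=243 [pair 0] -> [243]
  Sibling for proof at L2: 319
Root: 243
Proof path (sibling hashes from leaf to root): [12, 384, 319]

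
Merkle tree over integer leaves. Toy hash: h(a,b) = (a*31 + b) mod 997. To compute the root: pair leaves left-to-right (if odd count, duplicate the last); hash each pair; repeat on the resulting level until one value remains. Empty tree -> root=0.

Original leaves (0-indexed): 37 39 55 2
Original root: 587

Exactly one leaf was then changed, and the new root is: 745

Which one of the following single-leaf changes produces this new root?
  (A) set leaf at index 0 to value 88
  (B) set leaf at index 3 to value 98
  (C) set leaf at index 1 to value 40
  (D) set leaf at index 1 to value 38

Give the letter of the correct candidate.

Answer: A

Derivation:
Original leaves: [37, 39, 55, 2]
Target new root: 745
Try each candidate change and compute the resulting root:
Candidate A: set leaf[0] = 88 -> leaves = [88, 39, 55, 2]
  L0: [88, 39, 55, 2]
  L1: h(88,39)=(88*31+39)%997=773 h(55,2)=(55*31+2)%997=710 -> [773, 710]
  L2: h(773,710)=(773*31+710)%997=745 -> [745]
  root = 745 == target 745  ** MATCH **
Candidate B: set leaf[3] = 98 -> leaves = [37, 39, 55, 98]
  L0: [37, 39, 55, 98]
  L1: h(37,39)=(37*31+39)%997=189 h(55,98)=(55*31+98)%997=806 -> [189, 806]
  L2: h(189,806)=(189*31+806)%997=683 -> [683]
  root = 683 != target 745
Candidate C: set leaf[1] = 40 -> leaves = [37, 40, 55, 2]
  L0: [37, 40, 55, 2]
  L1: h(37,40)=(37*31+40)%997=190 h(55,2)=(55*31+2)%997=710 -> [190, 710]
  L2: h(190,710)=(190*31+710)%997=618 -> [618]
  root = 618 != target 745
Candidate D: set leaf[1] = 38 -> leaves = [37, 38, 55, 2]
  L0: [37, 38, 55, 2]
  L1: h(37,38)=(37*31+38)%997=188 h(55,2)=(55*31+2)%997=710 -> [188, 710]
  L2: h(188,710)=(188*31+710)%997=556 -> [556]
  root = 556 != target 745
Candidate A produces the target root.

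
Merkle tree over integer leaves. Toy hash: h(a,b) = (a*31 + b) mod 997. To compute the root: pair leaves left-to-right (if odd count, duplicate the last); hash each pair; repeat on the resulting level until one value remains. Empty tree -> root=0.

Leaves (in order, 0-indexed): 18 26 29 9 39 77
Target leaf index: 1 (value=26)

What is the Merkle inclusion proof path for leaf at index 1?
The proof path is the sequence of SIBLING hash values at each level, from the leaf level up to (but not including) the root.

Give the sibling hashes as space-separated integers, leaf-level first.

Answer: 18 908 275

Derivation:
L0 (leaves): [18, 26, 29, 9, 39, 77], target index=1
L1: h(18,26)=(18*31+26)%997=584 [pair 0] h(29,9)=(29*31+9)%997=908 [pair 1] h(39,77)=(39*31+77)%997=289 [pair 2] -> [584, 908, 289]
  Sibling for proof at L0: 18
L2: h(584,908)=(584*31+908)%997=69 [pair 0] h(289,289)=(289*31+289)%997=275 [pair 1] -> [69, 275]
  Sibling for proof at L1: 908
L3: h(69,275)=(69*31+275)%997=420 [pair 0] -> [420]
  Sibling for proof at L2: 275
Root: 420
Proof path (sibling hashes from leaf to root): [18, 908, 275]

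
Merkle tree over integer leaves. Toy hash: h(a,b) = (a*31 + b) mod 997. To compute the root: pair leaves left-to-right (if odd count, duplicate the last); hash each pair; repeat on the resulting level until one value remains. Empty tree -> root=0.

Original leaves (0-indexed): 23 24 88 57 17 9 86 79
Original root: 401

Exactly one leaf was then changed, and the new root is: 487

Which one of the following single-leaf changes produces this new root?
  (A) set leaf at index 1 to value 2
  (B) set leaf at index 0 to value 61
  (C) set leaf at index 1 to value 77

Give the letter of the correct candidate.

Answer: C

Derivation:
Original leaves: [23, 24, 88, 57, 17, 9, 86, 79]
Target new root: 487
Try each candidate change and compute the resulting root:
Candidate A: set leaf[1] = 2 -> leaves = [23, 2, 88, 57, 17, 9, 86, 79]
  L0: [23, 2, 88, 57, 17, 9, 86, 79]
  L1: h(23,2)=(23*31+2)%997=715 h(88,57)=(88*31+57)%997=791 h(17,9)=(17*31+9)%997=536 h(86,79)=(86*31+79)%997=751 -> [715, 791, 536, 751]
  L2: h(715,791)=(715*31+791)%997=25 h(536,751)=(536*31+751)%997=418 -> [25, 418]
  L3: h(25,418)=(25*31+418)%997=196 -> [196]
  root = 196 != target 487
Candidate B: set leaf[0] = 61 -> leaves = [61, 24, 88, 57, 17, 9, 86, 79]
  L0: [61, 24, 88, 57, 17, 9, 86, 79]
  L1: h(61,24)=(61*31+24)%997=918 h(88,57)=(88*31+57)%997=791 h(17,9)=(17*31+9)%997=536 h(86,79)=(86*31+79)%997=751 -> [918, 791, 536, 751]
  L2: h(918,791)=(918*31+791)%997=336 h(536,751)=(536*31+751)%997=418 -> [336, 418]
  L3: h(336,418)=(336*31+418)%997=864 -> [864]
  root = 864 != target 487
Candidate C: set leaf[1] = 77 -> leaves = [23, 77, 88, 57, 17, 9, 86, 79]
  L0: [23, 77, 88, 57, 17, 9, 86, 79]
  L1: h(23,77)=(23*31+77)%997=790 h(88,57)=(88*31+57)%997=791 h(17,9)=(17*31+9)%997=536 h(86,79)=(86*31+79)%997=751 -> [790, 791, 536, 751]
  L2: h(790,791)=(790*31+791)%997=356 h(536,751)=(536*31+751)%997=418 -> [356, 418]
  L3: h(356,418)=(356*31+418)%997=487 -> [487]
  root = 487 == target 487  ** MATCH **
Candidate C produces the target root.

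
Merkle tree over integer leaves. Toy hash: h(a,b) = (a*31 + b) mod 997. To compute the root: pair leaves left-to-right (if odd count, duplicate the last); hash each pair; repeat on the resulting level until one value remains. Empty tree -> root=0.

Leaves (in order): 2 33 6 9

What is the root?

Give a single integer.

L0: [2, 33, 6, 9]
L1: h(2,33)=(2*31+33)%997=95 h(6,9)=(6*31+9)%997=195 -> [95, 195]
L2: h(95,195)=(95*31+195)%997=149 -> [149]

Answer: 149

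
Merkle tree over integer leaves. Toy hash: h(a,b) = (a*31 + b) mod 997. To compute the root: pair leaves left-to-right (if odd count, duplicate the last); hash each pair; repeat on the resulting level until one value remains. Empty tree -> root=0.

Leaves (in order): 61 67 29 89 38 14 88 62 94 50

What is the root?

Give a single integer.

L0: [61, 67, 29, 89, 38, 14, 88, 62, 94, 50]
L1: h(61,67)=(61*31+67)%997=961 h(29,89)=(29*31+89)%997=988 h(38,14)=(38*31+14)%997=195 h(88,62)=(88*31+62)%997=796 h(94,50)=(94*31+50)%997=970 -> [961, 988, 195, 796, 970]
L2: h(961,988)=(961*31+988)%997=869 h(195,796)=(195*31+796)%997=859 h(970,970)=(970*31+970)%997=133 -> [869, 859, 133]
L3: h(869,859)=(869*31+859)%997=879 h(133,133)=(133*31+133)%997=268 -> [879, 268]
L4: h(879,268)=(879*31+268)%997=598 -> [598]

Answer: 598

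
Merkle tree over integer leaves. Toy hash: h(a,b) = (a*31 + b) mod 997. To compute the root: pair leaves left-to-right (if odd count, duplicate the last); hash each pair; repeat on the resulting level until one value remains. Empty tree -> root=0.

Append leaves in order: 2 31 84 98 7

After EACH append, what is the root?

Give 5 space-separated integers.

Answer: 2 93 586 600 843

Derivation:
After append 2 (leaves=[2]):
  L0: [2]
  root=2
After append 31 (leaves=[2, 31]):
  L0: [2, 31]
  L1: h(2,31)=(2*31+31)%997=93 -> [93]
  root=93
After append 84 (leaves=[2, 31, 84]):
  L0: [2, 31, 84]
  L1: h(2,31)=(2*31+31)%997=93 h(84,84)=(84*31+84)%997=694 -> [93, 694]
  L2: h(93,694)=(93*31+694)%997=586 -> [586]
  root=586
After append 98 (leaves=[2, 31, 84, 98]):
  L0: [2, 31, 84, 98]
  L1: h(2,31)=(2*31+31)%997=93 h(84,98)=(84*31+98)%997=708 -> [93, 708]
  L2: h(93,708)=(93*31+708)%997=600 -> [600]
  root=600
After append 7 (leaves=[2, 31, 84, 98, 7]):
  L0: [2, 31, 84, 98, 7]
  L1: h(2,31)=(2*31+31)%997=93 h(84,98)=(84*31+98)%997=708 h(7,7)=(7*31+7)%997=224 -> [93, 708, 224]
  L2: h(93,708)=(93*31+708)%997=600 h(224,224)=(224*31+224)%997=189 -> [600, 189]
  L3: h(600,189)=(600*31+189)%997=843 -> [843]
  root=843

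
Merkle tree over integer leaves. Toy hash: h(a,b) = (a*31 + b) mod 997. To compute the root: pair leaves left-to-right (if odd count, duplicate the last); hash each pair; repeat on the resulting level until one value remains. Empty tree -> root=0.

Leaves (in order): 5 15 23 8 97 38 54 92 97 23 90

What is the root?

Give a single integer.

L0: [5, 15, 23, 8, 97, 38, 54, 92, 97, 23, 90]
L1: h(5,15)=(5*31+15)%997=170 h(23,8)=(23*31+8)%997=721 h(97,38)=(97*31+38)%997=54 h(54,92)=(54*31+92)%997=769 h(97,23)=(97*31+23)%997=39 h(90,90)=(90*31+90)%997=886 -> [170, 721, 54, 769, 39, 886]
L2: h(170,721)=(170*31+721)%997=9 h(54,769)=(54*31+769)%997=449 h(39,886)=(39*31+886)%997=101 -> [9, 449, 101]
L3: h(9,449)=(9*31+449)%997=728 h(101,101)=(101*31+101)%997=241 -> [728, 241]
L4: h(728,241)=(728*31+241)%997=875 -> [875]

Answer: 875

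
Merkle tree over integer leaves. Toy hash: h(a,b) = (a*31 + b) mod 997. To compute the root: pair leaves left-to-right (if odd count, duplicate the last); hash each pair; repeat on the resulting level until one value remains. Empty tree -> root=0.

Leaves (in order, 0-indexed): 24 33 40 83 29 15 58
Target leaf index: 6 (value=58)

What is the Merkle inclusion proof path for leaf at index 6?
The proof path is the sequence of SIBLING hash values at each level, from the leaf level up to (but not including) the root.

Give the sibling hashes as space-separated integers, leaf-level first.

Answer: 58 914 485

Derivation:
L0 (leaves): [24, 33, 40, 83, 29, 15, 58], target index=6
L1: h(24,33)=(24*31+33)%997=777 [pair 0] h(40,83)=(40*31+83)%997=326 [pair 1] h(29,15)=(29*31+15)%997=914 [pair 2] h(58,58)=(58*31+58)%997=859 [pair 3] -> [777, 326, 914, 859]
  Sibling for proof at L0: 58
L2: h(777,326)=(777*31+326)%997=485 [pair 0] h(914,859)=(914*31+859)%997=280 [pair 1] -> [485, 280]
  Sibling for proof at L1: 914
L3: h(485,280)=(485*31+280)%997=360 [pair 0] -> [360]
  Sibling for proof at L2: 485
Root: 360
Proof path (sibling hashes from leaf to root): [58, 914, 485]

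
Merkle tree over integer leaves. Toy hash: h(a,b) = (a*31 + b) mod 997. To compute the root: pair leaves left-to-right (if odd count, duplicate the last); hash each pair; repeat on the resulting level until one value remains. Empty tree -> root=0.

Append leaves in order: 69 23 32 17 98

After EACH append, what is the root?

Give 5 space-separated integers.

After append 69 (leaves=[69]):
  L0: [69]
  root=69
After append 23 (leaves=[69, 23]):
  L0: [69, 23]
  L1: h(69,23)=(69*31+23)%997=168 -> [168]
  root=168
After append 32 (leaves=[69, 23, 32]):
  L0: [69, 23, 32]
  L1: h(69,23)=(69*31+23)%997=168 h(32,32)=(32*31+32)%997=27 -> [168, 27]
  L2: h(168,27)=(168*31+27)%997=250 -> [250]
  root=250
After append 17 (leaves=[69, 23, 32, 17]):
  L0: [69, 23, 32, 17]
  L1: h(69,23)=(69*31+23)%997=168 h(32,17)=(32*31+17)%997=12 -> [168, 12]
  L2: h(168,12)=(168*31+12)%997=235 -> [235]
  root=235
After append 98 (leaves=[69, 23, 32, 17, 98]):
  L0: [69, 23, 32, 17, 98]
  L1: h(69,23)=(69*31+23)%997=168 h(32,17)=(32*31+17)%997=12 h(98,98)=(98*31+98)%997=145 -> [168, 12, 145]
  L2: h(168,12)=(168*31+12)%997=235 h(145,145)=(145*31+145)%997=652 -> [235, 652]
  L3: h(235,652)=(235*31+652)%997=958 -> [958]
  root=958

Answer: 69 168 250 235 958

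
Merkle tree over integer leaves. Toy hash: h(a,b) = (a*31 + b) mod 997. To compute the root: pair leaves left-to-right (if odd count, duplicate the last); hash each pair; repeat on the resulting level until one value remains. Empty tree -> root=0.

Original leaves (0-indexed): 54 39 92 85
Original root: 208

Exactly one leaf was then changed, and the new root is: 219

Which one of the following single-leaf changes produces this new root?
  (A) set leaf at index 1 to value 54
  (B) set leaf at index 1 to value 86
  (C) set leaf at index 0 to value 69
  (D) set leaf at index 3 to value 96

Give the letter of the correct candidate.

Original leaves: [54, 39, 92, 85]
Target new root: 219
Try each candidate change and compute the resulting root:
Candidate A: set leaf[1] = 54 -> leaves = [54, 54, 92, 85]
  L0: [54, 54, 92, 85]
  L1: h(54,54)=(54*31+54)%997=731 h(92,85)=(92*31+85)%997=943 -> [731, 943]
  L2: h(731,943)=(731*31+943)%997=673 -> [673]
  root = 673 != target 219
Candidate B: set leaf[1] = 86 -> leaves = [54, 86, 92, 85]
  L0: [54, 86, 92, 85]
  L1: h(54,86)=(54*31+86)%997=763 h(92,85)=(92*31+85)%997=943 -> [763, 943]
  L2: h(763,943)=(763*31+943)%997=668 -> [668]
  root = 668 != target 219
Candidate C: set leaf[0] = 69 -> leaves = [69, 39, 92, 85]
  L0: [69, 39, 92, 85]
  L1: h(69,39)=(69*31+39)%997=184 h(92,85)=(92*31+85)%997=943 -> [184, 943]
  L2: h(184,943)=(184*31+943)%997=665 -> [665]
  root = 665 != target 219
Candidate D: set leaf[3] = 96 -> leaves = [54, 39, 92, 96]
  L0: [54, 39, 92, 96]
  L1: h(54,39)=(54*31+39)%997=716 h(92,96)=(92*31+96)%997=954 -> [716, 954]
  L2: h(716,954)=(716*31+954)%997=219 -> [219]
  root = 219 == target 219  ** MATCH **
Candidate D produces the target root.

Answer: D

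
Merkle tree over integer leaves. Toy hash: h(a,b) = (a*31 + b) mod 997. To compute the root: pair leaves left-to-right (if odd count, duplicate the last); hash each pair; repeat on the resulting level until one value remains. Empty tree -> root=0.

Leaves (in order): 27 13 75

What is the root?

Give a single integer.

Answer: 834

Derivation:
L0: [27, 13, 75]
L1: h(27,13)=(27*31+13)%997=850 h(75,75)=(75*31+75)%997=406 -> [850, 406]
L2: h(850,406)=(850*31+406)%997=834 -> [834]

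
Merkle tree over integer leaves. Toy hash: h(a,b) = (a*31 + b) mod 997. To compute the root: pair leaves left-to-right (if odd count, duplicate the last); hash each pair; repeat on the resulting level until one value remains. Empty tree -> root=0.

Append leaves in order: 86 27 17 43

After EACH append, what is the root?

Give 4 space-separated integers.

After append 86 (leaves=[86]):
  L0: [86]
  root=86
After append 27 (leaves=[86, 27]):
  L0: [86, 27]
  L1: h(86,27)=(86*31+27)%997=699 -> [699]
  root=699
After append 17 (leaves=[86, 27, 17]):
  L0: [86, 27, 17]
  L1: h(86,27)=(86*31+27)%997=699 h(17,17)=(17*31+17)%997=544 -> [699, 544]
  L2: h(699,544)=(699*31+544)%997=279 -> [279]
  root=279
After append 43 (leaves=[86, 27, 17, 43]):
  L0: [86, 27, 17, 43]
  L1: h(86,27)=(86*31+27)%997=699 h(17,43)=(17*31+43)%997=570 -> [699, 570]
  L2: h(699,570)=(699*31+570)%997=305 -> [305]
  root=305

Answer: 86 699 279 305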